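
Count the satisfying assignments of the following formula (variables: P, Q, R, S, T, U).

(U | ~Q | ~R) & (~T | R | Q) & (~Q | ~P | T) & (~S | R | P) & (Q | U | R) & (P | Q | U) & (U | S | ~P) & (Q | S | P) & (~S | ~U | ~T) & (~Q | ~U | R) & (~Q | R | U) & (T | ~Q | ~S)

There are 2^6 = 64 truth assignments over (P, Q, R, S, T, U).
Split on T. With T = 1, the clauses containing T are satisfied and ~T drops from the rest; 4 of the 2^5 = 32 assignments to the other variables satisfy what remains.
With T = 0, by the same count on the reduced clause set, 7 assignments work.
Total: 4 + 7 = 11.

11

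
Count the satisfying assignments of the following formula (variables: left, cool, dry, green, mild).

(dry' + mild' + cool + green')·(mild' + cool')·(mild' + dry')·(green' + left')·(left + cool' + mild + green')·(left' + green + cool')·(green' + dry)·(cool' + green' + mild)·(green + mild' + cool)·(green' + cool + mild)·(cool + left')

There are 2^5 = 32 truth assignments over (left, cool, dry, green, mild).
Split on left. With left = 1, the clauses containing left are satisfied and left' drops from the rest; 0 of the 2^4 = 16 assignments to the other variables satisfy what remains.
With left = 0, by the same count on the reduced clause set, 4 assignments work.
(One model: left=F, cool=F, dry=F, green=F, mild=F.)
Total: 0 + 4 = 4.

4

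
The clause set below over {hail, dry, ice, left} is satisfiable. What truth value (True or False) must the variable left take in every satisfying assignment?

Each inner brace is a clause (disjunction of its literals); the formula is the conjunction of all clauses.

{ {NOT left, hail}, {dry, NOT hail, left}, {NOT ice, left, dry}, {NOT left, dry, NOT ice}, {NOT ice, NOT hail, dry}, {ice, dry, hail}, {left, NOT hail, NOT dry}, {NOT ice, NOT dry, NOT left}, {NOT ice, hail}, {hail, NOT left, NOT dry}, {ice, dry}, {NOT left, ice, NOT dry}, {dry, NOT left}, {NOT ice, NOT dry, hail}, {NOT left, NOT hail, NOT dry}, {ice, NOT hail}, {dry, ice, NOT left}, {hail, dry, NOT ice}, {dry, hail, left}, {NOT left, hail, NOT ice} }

False

Suppose left = true.
From the singleton clause (hail), hail = true.
From the singleton clause (dry), dry = true.
But (NOT dry) is also a unit clause — contradiction.
So every satisfying assignment has left = False.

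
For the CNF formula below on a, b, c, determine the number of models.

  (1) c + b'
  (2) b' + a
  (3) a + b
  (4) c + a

3

There are 2^3 = 8 truth assignments over (a, b, c).
Check each against the 4 clauses (columns in the order a, b, c):
  F F F  ✗ fails (a + b)
  F F T  ✗ fails (a + b)
  F T F  ✗ fails (c + b')
  F T T  ✗ fails (b' + a)
  T F F  ✓ satisfies all
  T F T  ✓ satisfies all
  T T F  ✗ fails (c + b')
  T T T  ✓ satisfies all
3 of the 8 rows are models.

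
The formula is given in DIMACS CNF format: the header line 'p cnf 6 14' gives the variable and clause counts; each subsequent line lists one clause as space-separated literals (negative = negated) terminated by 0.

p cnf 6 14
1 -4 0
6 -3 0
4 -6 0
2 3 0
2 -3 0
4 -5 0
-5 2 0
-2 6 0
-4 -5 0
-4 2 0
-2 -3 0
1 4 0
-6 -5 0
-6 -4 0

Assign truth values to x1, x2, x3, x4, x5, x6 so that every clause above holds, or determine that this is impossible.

Try x1 = True.
Try x6 = True.
(x4) alone gives x4 = True.
But (¬x4) is also a unit clause — contradiction.
Backtrack on x6: now try x6 = False.
(¬x3) alone gives x3 = False.
(x2) alone gives x2 = True.
But (¬x2) is also a unit clause — contradiction.
Neither x6 = True nor x6 = False works.
Backtrack on x1: now try x1 = False.
(¬x4) alone gives x4 = False.
But (x4) is also a unit clause — contradiction.
Neither x1 = True nor x1 = False works.

UNSATISFIABLE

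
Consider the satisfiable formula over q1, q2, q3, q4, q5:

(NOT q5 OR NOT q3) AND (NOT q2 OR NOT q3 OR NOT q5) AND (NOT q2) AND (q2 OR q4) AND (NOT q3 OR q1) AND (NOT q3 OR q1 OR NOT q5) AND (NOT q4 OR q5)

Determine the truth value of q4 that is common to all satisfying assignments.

True

Suppose q4 = false.
Unit clause (NOT q2) forces q2 = false.
But (q2) is also a unit clause — contradiction.
So every satisfying assignment has q4 = True.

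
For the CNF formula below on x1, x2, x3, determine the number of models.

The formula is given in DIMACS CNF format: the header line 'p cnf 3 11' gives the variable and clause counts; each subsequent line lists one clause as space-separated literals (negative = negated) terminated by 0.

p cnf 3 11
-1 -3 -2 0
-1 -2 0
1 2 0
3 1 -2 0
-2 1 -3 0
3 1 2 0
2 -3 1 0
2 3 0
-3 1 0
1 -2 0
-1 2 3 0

1

There are 2^3 = 8 truth assignments over (x1, x2, x3).
Split on x3. With x3 = True, the clauses containing x3 are satisfied and ¬x3 drops from the rest; 1 of the 2^2 = 4 assignments to the other variables satisfy what remains.
With x3 = False, by the same count on the reduced clause set, 0 assignments work.
(One model: x1=T, x2=F, x3=T.)
Total: 1 + 0 = 1.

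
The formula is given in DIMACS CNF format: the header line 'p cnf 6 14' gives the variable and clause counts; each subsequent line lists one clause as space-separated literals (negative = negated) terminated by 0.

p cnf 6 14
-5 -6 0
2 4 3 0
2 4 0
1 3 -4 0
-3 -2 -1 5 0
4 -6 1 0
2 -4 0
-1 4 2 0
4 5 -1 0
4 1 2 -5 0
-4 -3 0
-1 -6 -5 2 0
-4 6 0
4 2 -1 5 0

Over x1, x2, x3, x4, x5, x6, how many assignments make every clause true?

There are 2^6 = 64 truth assignments over (x1, x2, x3, x4, x5, x6).
Split on x2. With x2 = True, the clauses containing x2 are satisfied and ¬x2 drops from the rest; 7 of the 2^5 = 32 assignments to the other variables satisfy what remains.
With x2 = False, by the same count on the reduced clause set, 0 assignments work.
(One model: x1=F, x2=T, x3=F, x4=F, x5=F, x6=F.)
Total: 7 + 0 = 7.

7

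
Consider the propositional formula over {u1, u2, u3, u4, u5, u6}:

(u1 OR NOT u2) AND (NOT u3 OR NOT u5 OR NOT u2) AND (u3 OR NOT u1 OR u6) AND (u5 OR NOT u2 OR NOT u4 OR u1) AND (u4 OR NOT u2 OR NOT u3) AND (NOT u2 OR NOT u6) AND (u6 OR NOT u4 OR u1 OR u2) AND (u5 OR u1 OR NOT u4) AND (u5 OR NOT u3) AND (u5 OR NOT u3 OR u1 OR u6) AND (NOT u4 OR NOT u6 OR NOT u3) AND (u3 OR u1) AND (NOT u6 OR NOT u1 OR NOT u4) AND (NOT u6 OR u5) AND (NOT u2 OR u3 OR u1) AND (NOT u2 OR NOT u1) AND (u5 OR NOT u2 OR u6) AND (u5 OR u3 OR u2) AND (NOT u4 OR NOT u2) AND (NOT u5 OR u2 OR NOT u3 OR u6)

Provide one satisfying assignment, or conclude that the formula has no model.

u1 ↦ true; u2 ↦ false; u3 ↦ true; u4 ↦ false; u5 ↦ true; u6 ↦ true

Branch on u1: set u1 = true.
Unit clause (NOT u2) forces u2 = false.
Branch on u3: set u3 = true.
Unit clause (u5) forces u5 = true.
Unit clause (u6) forces u6 = true.
Unit clause (NOT u4) forces u4 = false.
This assignment satisfies each clause.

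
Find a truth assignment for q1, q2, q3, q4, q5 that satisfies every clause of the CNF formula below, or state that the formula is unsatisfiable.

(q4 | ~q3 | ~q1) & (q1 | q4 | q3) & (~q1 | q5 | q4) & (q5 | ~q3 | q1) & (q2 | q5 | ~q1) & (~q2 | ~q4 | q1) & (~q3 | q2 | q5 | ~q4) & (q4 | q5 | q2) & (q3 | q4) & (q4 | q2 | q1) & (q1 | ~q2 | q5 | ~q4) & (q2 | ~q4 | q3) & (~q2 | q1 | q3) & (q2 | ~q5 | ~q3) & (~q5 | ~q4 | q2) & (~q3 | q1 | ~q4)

q1: 1, q2: 1, q3: 0, q4: 1, q5: 0

Try q3 = 0.
From the singleton clause (q4), q4 = 1.
From the singleton clause (q2), q2 = 1.
From the singleton clause (q1), q1 = 1.
All clauses hold; q5 can take either value.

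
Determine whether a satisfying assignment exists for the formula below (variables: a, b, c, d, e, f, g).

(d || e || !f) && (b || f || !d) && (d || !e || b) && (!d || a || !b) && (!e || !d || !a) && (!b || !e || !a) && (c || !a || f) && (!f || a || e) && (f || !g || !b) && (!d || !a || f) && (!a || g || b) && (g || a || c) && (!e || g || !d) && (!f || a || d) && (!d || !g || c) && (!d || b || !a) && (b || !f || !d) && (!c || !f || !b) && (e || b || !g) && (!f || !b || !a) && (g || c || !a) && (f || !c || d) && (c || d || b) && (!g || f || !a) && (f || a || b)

No, unsatisfiable

Case d = true:
Case b = true:
From the singleton clause (a), a = true.
From the singleton clause (!e), e = false.
From the singleton clause (f), f = true.
Now (!f) is unsatisfied and unit — conflict.
That branch fails; take b = false instead.
From the singleton clause (f), f = true.
Now (!f) is unsatisfied and unit — conflict.
Neither b = true nor b = false works.
That branch fails; take d = false instead.
Case e = true:
From the singleton clause (b), b = true.
From the singleton clause (!a), a = false.
From the singleton clause (!f), f = false.
From the singleton clause (!g), g = false.
From the singleton clause (c), c = true.
Now (!c) is unsatisfied and unit — conflict.
That branch fails; take e = false instead.
From the singleton clause (!f), f = false.
From the singleton clause (!c), c = false.
From the singleton clause (!a), a = false.
From the singleton clause (g), g = true.
From the singleton clause (!b), b = false.
Now (b) is unsatisfied and unit — conflict.
Neither e = true nor e = false works.
Neither d = true nor d = false works.
No assignment satisfies every clause.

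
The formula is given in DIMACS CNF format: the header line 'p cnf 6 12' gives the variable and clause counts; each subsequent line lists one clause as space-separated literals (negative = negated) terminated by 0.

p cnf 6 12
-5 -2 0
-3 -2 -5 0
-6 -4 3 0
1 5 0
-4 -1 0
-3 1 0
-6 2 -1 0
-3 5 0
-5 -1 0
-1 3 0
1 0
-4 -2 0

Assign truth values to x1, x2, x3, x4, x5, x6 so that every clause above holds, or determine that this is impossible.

UNSATISFIABLE

The clause (x1) is unit, so x1 = True.
The clause (¬x4) is unit, so x4 = False.
The clause (¬x5) is unit, so x5 = False.
The clause (¬x3) is unit, so x3 = False.
That conflicts with the unit clause (x3).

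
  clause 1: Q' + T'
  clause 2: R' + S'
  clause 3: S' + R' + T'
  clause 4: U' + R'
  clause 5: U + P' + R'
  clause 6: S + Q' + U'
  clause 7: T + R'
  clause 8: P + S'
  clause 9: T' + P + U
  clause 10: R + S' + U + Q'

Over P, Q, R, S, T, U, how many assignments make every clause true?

14

There are 2^6 = 64 truth assignments over (P, Q, R, S, T, U).
Split on Q. With Q = 1, the clauses containing Q are satisfied and Q' drops from the rest; 3 of the 2^5 = 32 assignments to the other variables satisfy what remains.
With Q = 0, by the same count on the reduced clause set, 11 assignments work.
Total: 3 + 11 = 14.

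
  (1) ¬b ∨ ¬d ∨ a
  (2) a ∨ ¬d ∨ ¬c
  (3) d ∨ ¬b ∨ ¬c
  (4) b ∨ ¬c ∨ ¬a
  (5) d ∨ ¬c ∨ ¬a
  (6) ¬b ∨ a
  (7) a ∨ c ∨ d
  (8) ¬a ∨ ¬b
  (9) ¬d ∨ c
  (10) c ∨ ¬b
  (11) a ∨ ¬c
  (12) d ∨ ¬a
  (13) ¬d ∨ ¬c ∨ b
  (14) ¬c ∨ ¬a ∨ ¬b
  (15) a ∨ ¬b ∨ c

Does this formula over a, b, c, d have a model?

No, unsatisfiable

Case b = False:
Case c = False:
From the singleton clause (¬d), d = False.
From the singleton clause (a), a = True.
Now (¬a) is unsatisfied and unit — conflict.
Undo c and try c = True.
From the singleton clause (¬a), a = False.
Now (a) is unsatisfied and unit — conflict.
Neither c = True nor c = False works.
Undo b and try b = True.
From the singleton clause (a), a = True.
Now (¬a) is unsatisfied and unit — conflict.
Neither b = True nor b = False works.
No assignment satisfies every clause.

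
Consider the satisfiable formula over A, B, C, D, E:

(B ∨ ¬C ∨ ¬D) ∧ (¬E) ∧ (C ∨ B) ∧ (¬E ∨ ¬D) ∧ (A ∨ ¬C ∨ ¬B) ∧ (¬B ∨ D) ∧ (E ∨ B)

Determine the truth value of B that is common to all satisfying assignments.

Suppose B = False.
Unit clause (¬E) forces E = False.
That conflicts with the unit clause (E).
So every satisfying assignment has B = True.

True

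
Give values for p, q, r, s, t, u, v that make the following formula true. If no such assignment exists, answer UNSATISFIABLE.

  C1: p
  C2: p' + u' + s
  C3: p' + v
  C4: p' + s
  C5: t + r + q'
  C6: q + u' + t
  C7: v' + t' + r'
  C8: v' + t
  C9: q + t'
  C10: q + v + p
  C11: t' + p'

(p) alone gives p = 1.
(v) alone gives v = 1.
(s) alone gives s = 1.
(t) alone gives t = 1.
But (t') is also a unit clause — contradiction.

UNSATISFIABLE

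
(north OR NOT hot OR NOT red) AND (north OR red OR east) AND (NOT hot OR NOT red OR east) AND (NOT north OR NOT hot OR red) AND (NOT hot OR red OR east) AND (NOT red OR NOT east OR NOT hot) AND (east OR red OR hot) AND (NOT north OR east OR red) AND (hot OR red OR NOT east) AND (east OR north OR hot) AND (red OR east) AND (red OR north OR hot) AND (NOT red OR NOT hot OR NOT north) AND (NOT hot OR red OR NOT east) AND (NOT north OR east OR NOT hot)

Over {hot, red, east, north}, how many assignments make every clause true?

3

There are 2^4 = 16 truth assignments over (hot, red, east, north).
Check each against the 15 clauses (columns in the order hot, red, east, north):
  F F F F  ✗ fails (north OR red OR east)
  F F F T  ✗ fails (east OR red OR hot)
  F F T F  ✗ fails (hot OR red OR NOT east)
  F F T T  ✗ fails (hot OR red OR NOT east)
  F T F F  ✗ fails (east OR north OR hot)
  F T F T  ✓ satisfies all
  F T T F  ✓ satisfies all
  F T T T  ✓ satisfies all
  T F F F  ✗ fails (north OR red OR east)
  T F F T  ✗ fails (NOT north OR NOT hot OR red)
  T F T F  ✗ fails (NOT hot OR red OR NOT east)
  T F T T  ✗ fails (NOT north OR NOT hot OR red)
  T T F F  ✗ fails (north OR NOT hot OR NOT red)
  T T F T  ✗ fails (NOT hot OR NOT red OR east)
  T T T F  ✗ fails (north OR NOT hot OR NOT red)
  T T T T  ✗ fails (NOT red OR NOT east OR NOT hot)
3 of the 16 rows are models.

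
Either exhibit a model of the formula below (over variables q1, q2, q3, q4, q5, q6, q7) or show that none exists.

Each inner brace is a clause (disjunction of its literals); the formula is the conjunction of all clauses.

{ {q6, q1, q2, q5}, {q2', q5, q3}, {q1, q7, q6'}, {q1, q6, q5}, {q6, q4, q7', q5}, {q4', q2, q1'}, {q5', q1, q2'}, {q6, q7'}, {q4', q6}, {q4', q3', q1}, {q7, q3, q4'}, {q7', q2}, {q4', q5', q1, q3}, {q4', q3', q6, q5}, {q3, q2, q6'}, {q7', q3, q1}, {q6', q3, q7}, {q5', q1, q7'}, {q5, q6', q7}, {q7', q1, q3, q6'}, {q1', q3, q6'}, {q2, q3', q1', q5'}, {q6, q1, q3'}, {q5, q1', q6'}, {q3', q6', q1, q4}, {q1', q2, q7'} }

Case q6 = 0:
The clause (q7') is unit, so q7 = 0.
The clause (q4') is unit, so q4 = 0.
Case q1 = 1:
Case q2 = 1:
Case q5 = 1:
No clause remains; q3 is free.

q1 ↦ 1; q2 ↦ 1; q3 ↦ 0; q4 ↦ 0; q5 ↦ 1; q6 ↦ 0; q7 ↦ 0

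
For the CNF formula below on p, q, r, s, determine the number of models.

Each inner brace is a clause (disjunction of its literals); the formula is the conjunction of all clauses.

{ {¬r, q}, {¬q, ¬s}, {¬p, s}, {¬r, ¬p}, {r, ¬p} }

4

There are 2^4 = 16 truth assignments over (p, q, r, s).
Check each against the 5 clauses (columns in the order p, q, r, s):
  F F F F  ✓ satisfies all
  F F F T  ✓ satisfies all
  F F T F  ✗ fails (¬r ∨ q)
  F F T T  ✗ fails (¬r ∨ q)
  F T F F  ✓ satisfies all
  F T F T  ✗ fails (¬q ∨ ¬s)
  F T T F  ✓ satisfies all
  F T T T  ✗ fails (¬q ∨ ¬s)
  T F F F  ✗ fails (¬p ∨ s)
  T F F T  ✗ fails (r ∨ ¬p)
  T F T F  ✗ fails (¬r ∨ q)
  T F T T  ✗ fails (¬r ∨ q)
  T T F F  ✗ fails (¬p ∨ s)
  T T F T  ✗ fails (¬q ∨ ¬s)
  T T T F  ✗ fails (¬p ∨ s)
  T T T T  ✗ fails (¬q ∨ ¬s)
4 of the 16 rows are models.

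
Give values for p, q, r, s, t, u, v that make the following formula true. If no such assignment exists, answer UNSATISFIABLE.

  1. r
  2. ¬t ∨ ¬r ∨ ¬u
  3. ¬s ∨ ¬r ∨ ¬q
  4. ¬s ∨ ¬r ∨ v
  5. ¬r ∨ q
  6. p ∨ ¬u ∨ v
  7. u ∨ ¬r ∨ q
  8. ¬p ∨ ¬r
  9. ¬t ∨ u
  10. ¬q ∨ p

UNSATISFIABLE

From the singleton clause (r), r = True.
From the singleton clause (q), q = True.
From the singleton clause (¬s), s = False.
From the singleton clause (¬p), p = False.
But (p) is also a unit clause — contradiction.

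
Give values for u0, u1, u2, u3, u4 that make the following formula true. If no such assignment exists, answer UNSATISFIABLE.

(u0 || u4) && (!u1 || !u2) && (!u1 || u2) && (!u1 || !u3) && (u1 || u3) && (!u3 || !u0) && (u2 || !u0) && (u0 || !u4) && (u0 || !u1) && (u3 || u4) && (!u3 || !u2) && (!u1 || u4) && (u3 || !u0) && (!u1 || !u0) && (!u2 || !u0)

UNSATISFIABLE

Try u0 = true.
The clause (!u3) is unit, so u3 = false.
Now (u3) is unsatisfied and unit — conflict.
Undo u0 and try u0 = false.
The clause (u4) is unit, so u4 = true.
Now (!u4) is unsatisfied and unit — conflict.
Neither u0 = true nor u0 = false works.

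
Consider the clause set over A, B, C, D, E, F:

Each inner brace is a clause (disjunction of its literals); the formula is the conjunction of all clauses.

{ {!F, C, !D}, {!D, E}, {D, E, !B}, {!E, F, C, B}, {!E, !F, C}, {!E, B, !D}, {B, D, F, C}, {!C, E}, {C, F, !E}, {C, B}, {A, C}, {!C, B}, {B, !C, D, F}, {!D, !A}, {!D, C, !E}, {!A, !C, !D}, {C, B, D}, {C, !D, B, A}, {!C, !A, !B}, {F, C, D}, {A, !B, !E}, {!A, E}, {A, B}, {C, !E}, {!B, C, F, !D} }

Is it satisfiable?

Case D = false:
Case E = true:
From the singleton clause (C), C = true.
From the singleton clause (B), B = true.
From the singleton clause (!A), A = false.
That conflicts with the unit clause (A).
Backtrack on E: now try E = false.
From the singleton clause (!B), B = false.
From the singleton clause (!C), C = false.
That conflicts with the unit clause (C).
Both values of E lead to a conflict.
Backtrack on D: now try D = true.
From the singleton clause (E), E = true.
From the singleton clause (B), B = true.
From the singleton clause (!A), A = false.
That conflicts with the unit clause (A).
Both values of D lead to a conflict.
No assignment satisfies every clause.

No, unsatisfiable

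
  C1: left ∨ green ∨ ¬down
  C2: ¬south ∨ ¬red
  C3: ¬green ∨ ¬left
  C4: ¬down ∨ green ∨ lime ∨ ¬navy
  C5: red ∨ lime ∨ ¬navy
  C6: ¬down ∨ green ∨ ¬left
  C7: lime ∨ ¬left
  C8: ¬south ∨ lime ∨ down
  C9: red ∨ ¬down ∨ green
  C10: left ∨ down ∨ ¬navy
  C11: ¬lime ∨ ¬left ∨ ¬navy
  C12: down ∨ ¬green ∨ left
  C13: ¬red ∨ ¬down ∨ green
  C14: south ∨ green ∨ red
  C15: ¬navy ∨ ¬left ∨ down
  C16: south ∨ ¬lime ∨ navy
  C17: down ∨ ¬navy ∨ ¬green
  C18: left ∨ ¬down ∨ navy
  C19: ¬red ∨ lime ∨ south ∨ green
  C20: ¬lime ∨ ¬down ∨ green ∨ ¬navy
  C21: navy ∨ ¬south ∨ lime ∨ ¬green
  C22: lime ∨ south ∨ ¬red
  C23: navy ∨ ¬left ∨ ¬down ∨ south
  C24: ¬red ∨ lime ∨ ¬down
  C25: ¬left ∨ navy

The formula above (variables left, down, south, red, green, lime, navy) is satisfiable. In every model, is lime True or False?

True

Suppose lime = False.
(¬left) alone gives left = False.
Suppose green = True.
(down) alone gives down = True.
(navy) alone gives navy = True.
(red) alone gives red = True.
Now (¬red) is unsatisfied and unit — conflict.
So green must be the other value — set green = False.
(¬down) alone gives down = False.
(¬south) alone gives south = False.
(¬navy) alone gives navy = False.
(red) alone gives red = True.
Now (¬red) is unsatisfied and unit — conflict.
Either choice for green ends in contradiction.
So every satisfying assignment has lime = True.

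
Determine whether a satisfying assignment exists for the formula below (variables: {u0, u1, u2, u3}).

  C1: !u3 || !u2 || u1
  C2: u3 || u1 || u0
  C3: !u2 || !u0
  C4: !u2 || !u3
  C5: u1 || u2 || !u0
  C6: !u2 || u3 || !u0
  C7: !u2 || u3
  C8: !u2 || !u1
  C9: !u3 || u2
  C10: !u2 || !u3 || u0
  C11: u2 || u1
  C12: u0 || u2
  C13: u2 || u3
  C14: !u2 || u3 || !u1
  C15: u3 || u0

Branch on u2: set u2 = false.
From the singleton clause (!u3), u3 = false.
That conflicts with the unit clause (u3).
Undo u2 and try u2 = true.
From the singleton clause (!u0), u0 = false.
From the singleton clause (!u3), u3 = false.
That conflicts with the unit clause (u3).
Neither u2 = true nor u2 = false works.
No assignment satisfies every clause.

No, unsatisfiable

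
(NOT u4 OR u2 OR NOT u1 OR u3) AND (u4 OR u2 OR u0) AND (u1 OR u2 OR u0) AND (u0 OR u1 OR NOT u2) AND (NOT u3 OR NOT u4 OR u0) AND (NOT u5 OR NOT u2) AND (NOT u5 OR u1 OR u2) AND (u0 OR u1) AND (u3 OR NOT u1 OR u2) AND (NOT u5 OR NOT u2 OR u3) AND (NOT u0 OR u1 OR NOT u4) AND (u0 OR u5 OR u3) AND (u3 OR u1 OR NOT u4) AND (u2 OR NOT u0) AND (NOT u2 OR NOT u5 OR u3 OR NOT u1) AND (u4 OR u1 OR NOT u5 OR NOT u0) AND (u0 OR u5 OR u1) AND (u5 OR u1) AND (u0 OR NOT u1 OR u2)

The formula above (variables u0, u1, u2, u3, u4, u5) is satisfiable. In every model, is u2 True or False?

Suppose u2 = false.
Unit clause (NOT u0) forces u0 = false.
Unit clause (u4) forces u4 = true.
Unit clause (u1) forces u1 = true.
That conflicts with the unit clause (NOT u1).
So every satisfying assignment has u2 = True.

True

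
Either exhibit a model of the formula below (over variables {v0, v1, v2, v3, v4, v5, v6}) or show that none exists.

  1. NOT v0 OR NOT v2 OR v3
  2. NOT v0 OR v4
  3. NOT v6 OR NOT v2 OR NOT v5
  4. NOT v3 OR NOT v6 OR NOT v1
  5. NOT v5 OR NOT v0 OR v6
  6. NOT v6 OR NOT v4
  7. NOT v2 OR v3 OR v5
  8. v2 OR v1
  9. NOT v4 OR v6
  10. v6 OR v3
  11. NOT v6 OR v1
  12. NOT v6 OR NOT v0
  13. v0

UNSATISFIABLE

The clause (v0) is unit, so v0 = true.
The clause (v4) is unit, so v4 = true.
The clause (NOT v6) is unit, so v6 = false.
Now (v6) is unsatisfied and unit — conflict.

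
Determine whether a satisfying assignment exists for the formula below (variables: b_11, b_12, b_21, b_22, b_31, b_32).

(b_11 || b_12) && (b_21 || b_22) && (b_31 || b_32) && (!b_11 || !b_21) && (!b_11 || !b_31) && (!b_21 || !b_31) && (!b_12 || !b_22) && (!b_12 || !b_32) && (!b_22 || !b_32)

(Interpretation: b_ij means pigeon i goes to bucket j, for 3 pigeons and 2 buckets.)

No

Suppose b_11 = true.
The clause (!b_21) is unit, so b_21 = false.
The clause (b_22) is unit, so b_22 = true.
The clause (!b_31) is unit, so b_31 = false.
The clause (b_32) is unit, so b_32 = true.
But (!b_32) is also a unit clause — contradiction.
Backtrack on b_11: now try b_11 = false.
The clause (b_12) is unit, so b_12 = true.
The clause (!b_22) is unit, so b_22 = false.
The clause (b_21) is unit, so b_21 = true.
The clause (!b_31) is unit, so b_31 = false.
The clause (b_32) is unit, so b_32 = true.
But (!b_32) is also a unit clause — contradiction.
Neither b_11 = true nor b_11 = false works.
No assignment satisfies every clause.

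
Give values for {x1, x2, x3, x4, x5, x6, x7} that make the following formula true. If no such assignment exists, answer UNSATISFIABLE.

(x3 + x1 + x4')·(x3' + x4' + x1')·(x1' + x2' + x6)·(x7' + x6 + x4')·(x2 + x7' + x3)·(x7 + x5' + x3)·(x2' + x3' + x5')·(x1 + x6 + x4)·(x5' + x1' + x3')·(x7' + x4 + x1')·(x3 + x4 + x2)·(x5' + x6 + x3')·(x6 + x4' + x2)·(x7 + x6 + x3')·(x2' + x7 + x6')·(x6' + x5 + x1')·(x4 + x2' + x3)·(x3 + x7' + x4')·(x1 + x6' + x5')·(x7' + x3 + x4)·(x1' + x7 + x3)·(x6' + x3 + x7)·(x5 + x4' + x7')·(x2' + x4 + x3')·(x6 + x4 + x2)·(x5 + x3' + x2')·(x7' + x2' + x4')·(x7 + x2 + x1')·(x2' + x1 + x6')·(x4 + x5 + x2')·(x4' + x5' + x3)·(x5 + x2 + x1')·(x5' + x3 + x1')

Branch on x3: set x3 = 1.
Branch on x4: set x4 = 0.
(x2') alone gives x2 = 0.
(x6) alone gives x6 = 1.
Branch on x5: set x5 = 0.
(x1') alone gives x1 = 0.
All clauses hold; x7 can take either value.

x1 ↦ 0, x2 ↦ 0, x3 ↦ 1, x4 ↦ 0, x5 ↦ 0, x6 ↦ 1, x7 ↦ 1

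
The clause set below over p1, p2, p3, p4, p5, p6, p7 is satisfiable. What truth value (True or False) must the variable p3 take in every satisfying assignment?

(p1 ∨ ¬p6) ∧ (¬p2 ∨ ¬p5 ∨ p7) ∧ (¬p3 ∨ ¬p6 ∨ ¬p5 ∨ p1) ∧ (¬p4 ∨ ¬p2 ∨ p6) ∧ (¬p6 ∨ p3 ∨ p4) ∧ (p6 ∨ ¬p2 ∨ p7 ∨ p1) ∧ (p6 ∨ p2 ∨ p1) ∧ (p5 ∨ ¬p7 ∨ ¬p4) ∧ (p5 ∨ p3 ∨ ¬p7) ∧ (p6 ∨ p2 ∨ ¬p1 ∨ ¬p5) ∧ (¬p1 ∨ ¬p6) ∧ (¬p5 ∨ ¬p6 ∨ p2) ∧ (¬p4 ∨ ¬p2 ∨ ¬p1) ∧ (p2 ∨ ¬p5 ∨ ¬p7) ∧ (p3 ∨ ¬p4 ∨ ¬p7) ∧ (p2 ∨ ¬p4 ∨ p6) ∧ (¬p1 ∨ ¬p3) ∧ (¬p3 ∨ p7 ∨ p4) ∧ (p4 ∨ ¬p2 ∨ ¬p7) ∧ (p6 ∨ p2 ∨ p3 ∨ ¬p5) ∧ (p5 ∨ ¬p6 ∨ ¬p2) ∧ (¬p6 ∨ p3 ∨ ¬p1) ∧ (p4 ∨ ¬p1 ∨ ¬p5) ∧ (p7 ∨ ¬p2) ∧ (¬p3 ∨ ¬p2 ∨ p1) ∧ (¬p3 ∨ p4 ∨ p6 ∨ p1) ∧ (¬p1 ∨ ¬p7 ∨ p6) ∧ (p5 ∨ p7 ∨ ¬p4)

False

Suppose p3 = True.
From the singleton clause (¬p1), p1 = False.
From the singleton clause (¬p6), p6 = False.
From the singleton clause (p2), p2 = True.
But (¬p2) is also a unit clause — contradiction.
So every satisfying assignment has p3 = False.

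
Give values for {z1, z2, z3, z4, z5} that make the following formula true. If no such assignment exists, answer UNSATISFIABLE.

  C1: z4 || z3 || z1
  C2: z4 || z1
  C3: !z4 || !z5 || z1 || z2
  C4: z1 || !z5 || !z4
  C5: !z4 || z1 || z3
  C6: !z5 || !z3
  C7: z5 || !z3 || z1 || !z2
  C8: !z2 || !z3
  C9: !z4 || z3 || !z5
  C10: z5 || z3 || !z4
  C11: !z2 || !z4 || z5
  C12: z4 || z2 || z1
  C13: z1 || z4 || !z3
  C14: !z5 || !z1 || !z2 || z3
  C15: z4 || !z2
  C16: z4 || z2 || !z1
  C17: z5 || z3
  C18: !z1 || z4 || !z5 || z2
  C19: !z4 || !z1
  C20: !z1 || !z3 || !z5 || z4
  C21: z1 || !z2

z1: false, z2: false, z3: true, z4: true, z5: false

Case z4 = true:
(!z1) alone gives z1 = false.
(!z5) alone gives z5 = false.
(z3) alone gives z3 = true.
(!z2) alone gives z2 = false.
This assignment satisfies each clause.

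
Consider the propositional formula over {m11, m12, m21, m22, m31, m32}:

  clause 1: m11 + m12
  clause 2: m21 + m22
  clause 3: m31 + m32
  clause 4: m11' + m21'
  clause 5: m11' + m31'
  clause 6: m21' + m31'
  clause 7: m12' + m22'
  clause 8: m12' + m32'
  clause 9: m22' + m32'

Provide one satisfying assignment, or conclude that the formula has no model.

UNSATISFIABLE

Suppose m11 = 1.
The clause (m21') is unit, so m21 = 0.
The clause (m22) is unit, so m22 = 1.
The clause (m31') is unit, so m31 = 0.
The clause (m32) is unit, so m32 = 1.
Now (m32') is unsatisfied and unit — conflict.
Backtrack on m11: now try m11 = 0.
The clause (m12) is unit, so m12 = 1.
The clause (m22') is unit, so m22 = 0.
The clause (m21) is unit, so m21 = 1.
The clause (m31') is unit, so m31 = 0.
The clause (m32) is unit, so m32 = 1.
Now (m32') is unsatisfied and unit — conflict.
Neither m11 = 1 nor m11 = 0 works.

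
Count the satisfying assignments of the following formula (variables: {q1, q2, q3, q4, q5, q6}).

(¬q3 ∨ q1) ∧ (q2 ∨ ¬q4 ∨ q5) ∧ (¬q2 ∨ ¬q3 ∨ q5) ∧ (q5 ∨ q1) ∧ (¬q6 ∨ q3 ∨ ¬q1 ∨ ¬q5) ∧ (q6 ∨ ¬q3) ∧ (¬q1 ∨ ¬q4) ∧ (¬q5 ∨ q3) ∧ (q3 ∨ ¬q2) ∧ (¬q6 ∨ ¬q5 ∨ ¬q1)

There are 2^6 = 64 truth assignments over (q1, q2, q3, q4, q5, q6).
Split on q4. With q4 = True, the clauses containing q4 are satisfied and ¬q4 drops from the rest; 0 of the 2^5 = 32 assignments to the other variables satisfy what remains.
With q4 = False, by the same count on the reduced clause set, 3 assignments work.
(One model: q1=T, q2=F, q3=F, q4=F, q5=F, q6=F.)
Total: 0 + 3 = 3.

3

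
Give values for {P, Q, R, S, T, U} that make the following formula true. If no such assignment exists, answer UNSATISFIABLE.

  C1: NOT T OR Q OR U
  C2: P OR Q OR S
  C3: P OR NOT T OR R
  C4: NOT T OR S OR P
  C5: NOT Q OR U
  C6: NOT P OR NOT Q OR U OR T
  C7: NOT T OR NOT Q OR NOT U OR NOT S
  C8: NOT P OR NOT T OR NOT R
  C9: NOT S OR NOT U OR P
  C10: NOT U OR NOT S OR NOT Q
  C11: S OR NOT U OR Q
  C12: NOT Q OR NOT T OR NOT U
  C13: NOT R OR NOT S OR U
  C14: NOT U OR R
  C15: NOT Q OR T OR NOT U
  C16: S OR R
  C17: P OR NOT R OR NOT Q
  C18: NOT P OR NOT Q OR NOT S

Suppose Q = false.
Suppose T = false.
Suppose P = false.
The clause (S) is unit, so S = true.
The clause (NOT U) is unit, so U = false.
The clause (NOT R) is unit, so R = false.
This assignment satisfies each clause.

P=false; Q=false; R=false; S=true; T=false; U=false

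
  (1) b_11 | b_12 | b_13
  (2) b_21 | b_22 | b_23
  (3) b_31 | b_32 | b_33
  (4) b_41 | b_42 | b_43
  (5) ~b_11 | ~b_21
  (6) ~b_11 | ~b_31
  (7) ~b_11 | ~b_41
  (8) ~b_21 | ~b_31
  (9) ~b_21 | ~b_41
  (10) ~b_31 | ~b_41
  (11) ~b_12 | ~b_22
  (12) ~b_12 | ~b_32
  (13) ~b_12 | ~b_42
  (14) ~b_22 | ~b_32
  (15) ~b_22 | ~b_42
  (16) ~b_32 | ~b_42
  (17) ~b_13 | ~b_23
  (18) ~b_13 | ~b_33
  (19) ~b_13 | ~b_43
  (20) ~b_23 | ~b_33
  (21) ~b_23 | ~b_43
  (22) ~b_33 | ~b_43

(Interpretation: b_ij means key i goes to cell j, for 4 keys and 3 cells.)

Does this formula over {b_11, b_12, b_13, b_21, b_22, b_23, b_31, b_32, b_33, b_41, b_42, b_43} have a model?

No

Try b_11 = 0.
Try b_12 = 1.
From the singleton clause (~b_22), b_22 = 0.
From the singleton clause (~b_32), b_32 = 0.
From the singleton clause (~b_42), b_42 = 0.
Try b_21 = 1.
From the singleton clause (~b_31), b_31 = 0.
From the singleton clause (b_33), b_33 = 1.
From the singleton clause (~b_41), b_41 = 0.
From the singleton clause (b_43), b_43 = 1.
But (~b_43) is also a unit clause — contradiction.
Backtrack on b_21: now try b_21 = 0.
From the singleton clause (b_23), b_23 = 1.
From the singleton clause (~b_13), b_13 = 0.
From the singleton clause (~b_33), b_33 = 0.
From the singleton clause (b_31), b_31 = 1.
From the singleton clause (~b_41), b_41 = 0.
From the singleton clause (b_43), b_43 = 1.
But (~b_43) is also a unit clause — contradiction.
Both values of b_21 lead to a conflict.
Backtrack on b_12: now try b_12 = 0.
From the singleton clause (b_13), b_13 = 1.
From the singleton clause (~b_23), b_23 = 0.
From the singleton clause (~b_33), b_33 = 0.
From the singleton clause (~b_43), b_43 = 0.
Try b_21 = 1.
From the singleton clause (~b_31), b_31 = 0.
From the singleton clause (b_32), b_32 = 1.
From the singleton clause (~b_41), b_41 = 0.
From the singleton clause (b_42), b_42 = 1.
But (~b_42) is also a unit clause — contradiction.
Backtrack on b_21: now try b_21 = 0.
From the singleton clause (b_22), b_22 = 1.
From the singleton clause (~b_32), b_32 = 0.
From the singleton clause (b_31), b_31 = 1.
From the singleton clause (~b_41), b_41 = 0.
From the singleton clause (b_42), b_42 = 1.
But (~b_42) is also a unit clause — contradiction.
Both values of b_21 lead to a conflict.
Both values of b_12 lead to a conflict.
Backtrack on b_11: now try b_11 = 1.
From the singleton clause (~b_21), b_21 = 0.
From the singleton clause (~b_31), b_31 = 0.
From the singleton clause (~b_41), b_41 = 0.
Try b_22 = 1.
From the singleton clause (~b_12), b_12 = 0.
From the singleton clause (~b_32), b_32 = 0.
From the singleton clause (b_33), b_33 = 1.
From the singleton clause (~b_42), b_42 = 0.
From the singleton clause (b_43), b_43 = 1.
But (~b_43) is also a unit clause — contradiction.
Backtrack on b_22: now try b_22 = 0.
From the singleton clause (b_23), b_23 = 1.
From the singleton clause (~b_13), b_13 = 0.
From the singleton clause (~b_33), b_33 = 0.
From the singleton clause (b_32), b_32 = 1.
From the singleton clause (~b_12), b_12 = 0.
From the singleton clause (~b_42), b_42 = 0.
From the singleton clause (b_43), b_43 = 1.
But (~b_43) is also a unit clause — contradiction.
Both values of b_22 lead to a conflict.
Both values of b_11 lead to a conflict.
No assignment satisfies every clause.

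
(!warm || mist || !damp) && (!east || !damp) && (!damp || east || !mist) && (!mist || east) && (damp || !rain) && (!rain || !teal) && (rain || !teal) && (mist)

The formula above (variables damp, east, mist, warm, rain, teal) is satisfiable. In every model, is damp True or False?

Suppose damp = true.
Unit clause (!east) forces east = false.
Unit clause (!mist) forces mist = false.
That conflicts with the unit clause (mist).
So every satisfying assignment has damp = False.

False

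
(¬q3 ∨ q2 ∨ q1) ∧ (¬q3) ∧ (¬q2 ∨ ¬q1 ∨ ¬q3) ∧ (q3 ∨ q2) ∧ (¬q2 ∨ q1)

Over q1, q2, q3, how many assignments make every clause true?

1

There are 2^3 = 8 truth assignments over (q1, q2, q3).
Check each against the 5 clauses (columns in the order q1, q2, q3):
  F F F  ✗ fails (q3 ∨ q2)
  F F T  ✗ fails (¬q3 ∨ q2 ∨ q1)
  F T F  ✗ fails (¬q2 ∨ q1)
  F T T  ✗ fails (¬q3)
  T F F  ✗ fails (q3 ∨ q2)
  T F T  ✗ fails (¬q3)
  T T F  ✓ satisfies all
  T T T  ✗ fails (¬q3)
1 of the 8 rows is a model.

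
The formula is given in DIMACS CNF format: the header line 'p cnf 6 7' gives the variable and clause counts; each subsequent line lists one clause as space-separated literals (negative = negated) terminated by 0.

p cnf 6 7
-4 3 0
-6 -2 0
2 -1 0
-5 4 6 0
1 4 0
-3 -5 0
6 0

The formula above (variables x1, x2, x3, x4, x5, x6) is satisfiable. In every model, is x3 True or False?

True

Suppose x3 = False.
(¬x4) alone gives x4 = False.
(x1) alone gives x1 = True.
(x2) alone gives x2 = True.
(¬x6) alone gives x6 = False.
But (x6) is also a unit clause — contradiction.
So every satisfying assignment has x3 = True.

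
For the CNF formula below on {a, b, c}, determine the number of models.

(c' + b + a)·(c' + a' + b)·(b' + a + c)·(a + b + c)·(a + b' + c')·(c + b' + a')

2

There are 2^3 = 8 truth assignments over (a, b, c).
Check each against the 6 clauses (columns in the order a, b, c):
  F F F  ✗ fails (a + b + c)
  F F T  ✗ fails (c' + b + a)
  F T F  ✗ fails (b' + a + c)
  F T T  ✗ fails (a + b' + c')
  T F F  ✓ satisfies all
  T F T  ✗ fails (c' + a' + b)
  T T F  ✗ fails (c + b' + a')
  T T T  ✓ satisfies all
2 of the 8 rows are models.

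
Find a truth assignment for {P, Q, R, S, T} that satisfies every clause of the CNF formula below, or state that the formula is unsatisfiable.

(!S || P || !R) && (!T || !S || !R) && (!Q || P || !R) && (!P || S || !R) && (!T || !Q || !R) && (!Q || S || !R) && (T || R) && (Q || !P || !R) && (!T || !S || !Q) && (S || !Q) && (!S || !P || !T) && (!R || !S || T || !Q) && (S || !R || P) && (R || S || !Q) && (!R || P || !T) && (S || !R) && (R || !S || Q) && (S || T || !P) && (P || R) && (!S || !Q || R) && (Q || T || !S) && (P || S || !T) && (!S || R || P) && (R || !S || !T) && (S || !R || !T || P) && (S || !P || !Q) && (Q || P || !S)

Branch on T: set T = true.
Branch on S: set S = false.
Unit clause (!Q) forces Q = false.
Unit clause (!R) forces R = false.
Unit clause (P) forces P = true.
All clauses are satisfied.

P ↦ true; Q ↦ false; R ↦ false; S ↦ false; T ↦ true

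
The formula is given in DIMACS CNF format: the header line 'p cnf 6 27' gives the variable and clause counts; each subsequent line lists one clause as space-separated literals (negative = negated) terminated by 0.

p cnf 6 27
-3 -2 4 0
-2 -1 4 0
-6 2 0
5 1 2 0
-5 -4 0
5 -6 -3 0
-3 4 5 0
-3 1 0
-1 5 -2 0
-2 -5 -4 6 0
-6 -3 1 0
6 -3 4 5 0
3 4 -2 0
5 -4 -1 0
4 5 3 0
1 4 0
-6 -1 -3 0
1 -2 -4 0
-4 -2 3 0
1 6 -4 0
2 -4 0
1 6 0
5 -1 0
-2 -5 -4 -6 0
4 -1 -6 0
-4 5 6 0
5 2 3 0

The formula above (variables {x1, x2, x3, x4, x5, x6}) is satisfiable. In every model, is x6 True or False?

False

Suppose x6 = True.
The clause (x2) is unit, so x2 = True.
Case x3 = False:
The clause (x4) is unit, so x4 = True.
That conflicts with the unit clause (¬x4).
Backtrack on x3: now try x3 = True.
The clause (x4) is unit, so x4 = True.
The clause (¬x5) is unit, so x5 = False.
That conflicts with the unit clause (x5).
Both values of x3 lead to a conflict.
So every satisfying assignment has x6 = False.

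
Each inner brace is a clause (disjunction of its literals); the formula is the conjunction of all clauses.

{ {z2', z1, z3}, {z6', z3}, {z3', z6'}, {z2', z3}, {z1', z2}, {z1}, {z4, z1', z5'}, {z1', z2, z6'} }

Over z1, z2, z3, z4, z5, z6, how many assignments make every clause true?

There are 2^6 = 64 truth assignments over (z1, z2, z3, z4, z5, z6).
Split on z4. With z4 = 1, the clauses containing z4 are satisfied and z4' drops from the rest; 2 of the 2^5 = 32 assignments to the other variables satisfy what remains.
With z4 = 0, by the same count on the reduced clause set, 1 assignment works.
(One model: z1=T, z2=T, z3=T, z4=F, z5=F, z6=F.)
Total: 2 + 1 = 3.

3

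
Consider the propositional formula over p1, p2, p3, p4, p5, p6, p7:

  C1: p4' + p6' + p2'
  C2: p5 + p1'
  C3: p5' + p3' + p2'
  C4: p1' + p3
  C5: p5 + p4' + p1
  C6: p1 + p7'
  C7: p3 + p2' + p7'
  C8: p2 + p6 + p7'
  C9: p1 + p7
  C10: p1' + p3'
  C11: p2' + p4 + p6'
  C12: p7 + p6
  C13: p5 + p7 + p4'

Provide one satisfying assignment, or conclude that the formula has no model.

UNSATISFIABLE

Case p5 = 1:
Case p3 = 0:
Unit clause (p1') forces p1 = 0.
Unit clause (p7') forces p7 = 0.
But (p7) is also a unit clause — contradiction.
Backtrack on p3: now try p3 = 1.
Unit clause (p2') forces p2 = 0.
Unit clause (p1') forces p1 = 0.
Unit clause (p7') forces p7 = 0.
But (p7) is also a unit clause — contradiction.
Neither p3 = 1 nor p3 = 0 works.
Backtrack on p5: now try p5 = 0.
Unit clause (p1') forces p1 = 0.
Unit clause (p4') forces p4 = 0.
Unit clause (p7') forces p7 = 0.
But (p7) is also a unit clause — contradiction.
Neither p5 = 1 nor p5 = 0 works.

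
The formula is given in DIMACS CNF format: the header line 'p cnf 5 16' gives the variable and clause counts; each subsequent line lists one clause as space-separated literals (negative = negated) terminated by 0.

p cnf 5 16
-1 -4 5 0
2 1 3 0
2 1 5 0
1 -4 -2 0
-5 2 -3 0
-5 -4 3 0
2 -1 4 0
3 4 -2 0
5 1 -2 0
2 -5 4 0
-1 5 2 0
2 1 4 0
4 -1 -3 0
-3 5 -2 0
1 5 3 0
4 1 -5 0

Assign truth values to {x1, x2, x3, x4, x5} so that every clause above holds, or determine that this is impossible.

Case x1 = True:
Case x4 = True:
From the singleton clause (x5), x5 = True.
From the singleton clause (x3), x3 = True.
From the singleton clause (x2), x2 = True.
This assignment satisfies each clause.

x1=True; x2=True; x3=True; x4=True; x5=True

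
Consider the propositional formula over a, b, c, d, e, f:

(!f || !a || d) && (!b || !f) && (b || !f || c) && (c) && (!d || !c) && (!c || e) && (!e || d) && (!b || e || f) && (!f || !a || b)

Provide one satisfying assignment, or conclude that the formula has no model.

Unit clause (c) forces c = true.
Unit clause (!d) forces d = false.
Unit clause (e) forces e = true.
Now (!e) is unsatisfied and unit — conflict.

UNSATISFIABLE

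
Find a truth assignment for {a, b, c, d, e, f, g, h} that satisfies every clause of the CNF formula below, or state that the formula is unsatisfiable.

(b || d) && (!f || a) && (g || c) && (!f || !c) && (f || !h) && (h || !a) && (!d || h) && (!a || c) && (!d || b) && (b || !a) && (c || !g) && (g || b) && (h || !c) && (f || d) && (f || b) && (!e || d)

UNSATISFIABLE

Branch on b: set b = true.
Branch on f: set f = false.
From the singleton clause (!h), h = false.
From the singleton clause (!a), a = false.
From the singleton clause (!d), d = false.
But (d) is also a unit clause — contradiction.
Undo f and try f = true.
From the singleton clause (a), a = true.
From the singleton clause (!c), c = false.
But (c) is also a unit clause — contradiction.
Neither f = true nor f = false works.
Undo b and try b = false.
From the singleton clause (d), d = true.
But (!d) is also a unit clause — contradiction.
Neither b = true nor b = false works.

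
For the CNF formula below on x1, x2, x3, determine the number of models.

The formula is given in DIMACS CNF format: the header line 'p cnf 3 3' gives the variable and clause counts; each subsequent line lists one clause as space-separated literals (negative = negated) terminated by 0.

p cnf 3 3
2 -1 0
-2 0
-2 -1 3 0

There are 2^3 = 8 truth assignments over (x1, x2, x3).
Check each against the 3 clauses (columns in the order x1, x2, x3):
  F F F  ✓ satisfies all
  F F T  ✓ satisfies all
  F T F  ✗ fails (¬x2)
  F T T  ✗ fails (¬x2)
  T F F  ✗ fails (x2 ∨ ¬x1)
  T F T  ✗ fails (x2 ∨ ¬x1)
  T T F  ✗ fails (¬x2)
  T T T  ✗ fails (¬x2)
2 of the 8 rows are models.

2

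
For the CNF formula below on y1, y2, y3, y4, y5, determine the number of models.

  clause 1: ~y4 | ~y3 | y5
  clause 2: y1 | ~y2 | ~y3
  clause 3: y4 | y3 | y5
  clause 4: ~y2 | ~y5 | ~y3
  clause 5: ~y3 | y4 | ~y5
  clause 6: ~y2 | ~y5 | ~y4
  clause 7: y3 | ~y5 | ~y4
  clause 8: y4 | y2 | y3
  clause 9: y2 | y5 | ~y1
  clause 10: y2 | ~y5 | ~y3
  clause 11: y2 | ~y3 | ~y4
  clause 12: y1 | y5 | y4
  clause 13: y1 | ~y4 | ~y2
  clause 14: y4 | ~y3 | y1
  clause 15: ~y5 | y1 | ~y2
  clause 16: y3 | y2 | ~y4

3

There are 2^5 = 32 truth assignments over (y1, y2, y3, y4, y5).
Split on y2. With y2 = 1, the clauses containing y2 are satisfied and ~y2 drops from the rest; 3 of the 2^4 = 16 assignments to the other variables satisfy what remains.
With y2 = 0, by the same count on the reduced clause set, 0 assignments work.
(One model: y1=T, y2=T, y3=F, y4=F, y5=T.)
Total: 3 + 0 = 3.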